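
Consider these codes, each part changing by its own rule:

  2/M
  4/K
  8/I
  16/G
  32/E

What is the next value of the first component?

First component — ×2 each step: 2, 4, 8, 16, 32 → 64.

64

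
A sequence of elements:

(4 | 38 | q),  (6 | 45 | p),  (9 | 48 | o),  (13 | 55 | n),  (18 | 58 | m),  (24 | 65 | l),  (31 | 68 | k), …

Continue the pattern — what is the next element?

(39 | 75 | j)

First slot: differences are 2, 3, 4, … (increasing by 1 each time), so 4, 6, 9, 13, 18, 24, 31 → 39.
Second slot — alternating steps +7, +3, +7, +3, …: 38, 45, 48, 55, 58, 65, 68 → 75.
For the letter, letters move back 1 place in the alphabet: q, p, o, n, m, l, k → j.
So the next element is (39 | 75 | j).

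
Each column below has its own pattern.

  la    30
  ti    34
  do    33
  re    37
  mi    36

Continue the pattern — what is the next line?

fa  40

For the note, runs through the solfège scale do→ti: la, ti, do, re, mi → fa.
Second component goes 30, 34, 33, 37, 36 → 40 (alternating steps +4, −1, +4, −1, …).
Combining the parts gives fa  40.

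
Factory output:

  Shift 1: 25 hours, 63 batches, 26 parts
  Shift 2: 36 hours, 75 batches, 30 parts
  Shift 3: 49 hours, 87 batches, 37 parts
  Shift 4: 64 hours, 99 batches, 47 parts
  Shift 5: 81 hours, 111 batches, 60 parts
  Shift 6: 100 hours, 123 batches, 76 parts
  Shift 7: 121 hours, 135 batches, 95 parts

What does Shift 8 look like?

Hours: perfect squares: 5², 6², 7², …, so 25, 36, 49, 64, 81, 100, 121 → 144.
Batches — +12 each step: 63, 75, 87, 99, 111, 123, 135 → 147.
Parts — differences are 4, 7, 10, … (increasing by 3 each time): 26, 30, 37, 47, 60, 76, 95 → 117.
Combining the parts gives 144 hours, 147 batches, 117 parts.

144 hours, 147 batches, 117 parts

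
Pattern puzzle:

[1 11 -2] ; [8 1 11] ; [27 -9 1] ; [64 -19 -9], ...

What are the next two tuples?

For the first slot, perfect cubes: 1³, 2³, 3³, …: 1, 8, 27, 64 → 125 → 216.
Second slot goes 11, 1, -9, -19 → -29 → -39 (−10 each step).
For the third slot, always the previous value of the second slot: -2, 11, 1, -9 → -19 → -29.
Putting the parts together: [125 -29 -19] and then [216 -39 -29].

[125 -29 -19], [216 -39 -29]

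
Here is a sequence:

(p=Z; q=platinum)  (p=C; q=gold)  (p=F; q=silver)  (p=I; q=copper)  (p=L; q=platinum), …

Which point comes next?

P goes Z, C, F, I, L → O (letters move forward 3 places in the alphabet, wrapping Z→A).
For the q, repeats platinum → gold → silver → copper: platinum, gold, silver, copper, platinum → gold.
Combining the parts gives (p=O; q=gold).

(p=O; q=gold)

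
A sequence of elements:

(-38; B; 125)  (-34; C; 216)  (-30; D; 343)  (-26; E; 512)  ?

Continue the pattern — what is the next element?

First part: +4 each step, so -38, -34, -30, -26 → -22.
Letter: letters move forward 1 place in the alphabet; B, C, D, E → F.
Third part: perfect cubes: 5³, 6³, 7³, …, so 125, 216, 343, 512 → 729.
Combining the parts gives (-22; F; 729).

(-22; F; 729)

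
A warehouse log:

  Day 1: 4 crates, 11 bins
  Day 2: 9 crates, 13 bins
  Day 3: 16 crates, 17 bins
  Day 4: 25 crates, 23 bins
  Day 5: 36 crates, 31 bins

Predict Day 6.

49 crates, 41 bins

For the crates, perfect squares: 2², 3², 4², …: 4, 9, 16, 25, 36 → 49.
Bins: differences are 2, 4, 6, … (increasing by 2 each time), so 11, 13, 17, 23, 31 → 41.
Combining the parts gives 49 crates, 41 bins.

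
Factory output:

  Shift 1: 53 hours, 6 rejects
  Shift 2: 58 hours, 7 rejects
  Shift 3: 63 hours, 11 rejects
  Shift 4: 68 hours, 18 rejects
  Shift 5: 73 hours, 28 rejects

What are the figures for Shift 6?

Hours goes 53, 58, 63, 68, 73 → 78 (+5 each step).
Rejects — differences are 1, 4, 7, … (increasing by 3 each time): 6, 7, 11, 18, 28 → 41.
So the next line is 78 hours, 41 rejects.

78 hours, 41 rejects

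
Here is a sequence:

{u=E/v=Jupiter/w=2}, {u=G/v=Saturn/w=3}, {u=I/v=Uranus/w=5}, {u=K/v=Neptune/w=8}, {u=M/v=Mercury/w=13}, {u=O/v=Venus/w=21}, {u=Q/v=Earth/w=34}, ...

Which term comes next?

U: E, G, I, K, M, O, Q → S (letters move forward 2 places in the alphabet).
V: Jupiter, Saturn, Uranus, Neptune, Mercury, Venus, Earth → Mars (runs through the planets Mercury→Neptune).
W: 2, 3, 5, 8, 13, 21, 34 → 55 (each term is the sum of the two before it).
Combining the parts gives {u=S/v=Mars/w=55}.

{u=S/v=Mars/w=55}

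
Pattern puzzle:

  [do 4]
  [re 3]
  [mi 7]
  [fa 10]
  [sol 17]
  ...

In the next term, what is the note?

Note: runs through the solfège scale do→ti, so do, re, mi, fa, sol → la.

la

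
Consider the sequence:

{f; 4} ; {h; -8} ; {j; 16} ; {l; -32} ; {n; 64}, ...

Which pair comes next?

{p; -128}

Letter — letters move forward 2 places in the alphabet: f, h, j, l, n → p.
Second entry: ×(-2) each step; 4, -8, 16, -32, 64 → -128.
Combining the parts gives {p; -128}.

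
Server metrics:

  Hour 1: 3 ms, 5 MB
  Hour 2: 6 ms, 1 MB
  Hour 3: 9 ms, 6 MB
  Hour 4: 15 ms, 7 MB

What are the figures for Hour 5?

24 ms, 13 MB

Ms goes 3, 6, 9, 15 → 24 (each term is the sum of the two before it).
For the MB, each term is the sum of the two before it: 5, 1, 6, 7 → 13.
Putting it together: 24 ms, 13 MB.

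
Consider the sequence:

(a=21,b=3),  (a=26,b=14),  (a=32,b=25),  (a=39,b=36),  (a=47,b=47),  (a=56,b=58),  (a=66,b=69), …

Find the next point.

A: differences are 5, 6, 7, … (increasing by 1 each time), so 21, 26, 32, 39, 47, 56, 66 → 77.
B: +11 each step, so 3, 14, 25, 36, 47, 58, 69 → 80.
Combining the parts gives (a=77,b=80).

(a=77,b=80)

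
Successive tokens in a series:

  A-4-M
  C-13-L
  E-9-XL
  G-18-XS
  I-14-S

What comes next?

Letter goes A, C, E, G, I → K (letters move forward 2 places in the alphabet).
Second component: alternating steps +9, −4, +9, −4, …; 4, 13, 9, 18, 14 → 23.
Size: runs through clothing sizes XS→XL, so M, L, XL, XS, S → M.
Putting it together: K-23-M.

K-23-M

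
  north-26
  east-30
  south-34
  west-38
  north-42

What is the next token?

east-46

Direction: north, east, south, west, north → east (repeats north → east → south → west).
Second component: 26, 30, 34, 38, 42 → 46 (+4 each step).
Putting it together: east-46.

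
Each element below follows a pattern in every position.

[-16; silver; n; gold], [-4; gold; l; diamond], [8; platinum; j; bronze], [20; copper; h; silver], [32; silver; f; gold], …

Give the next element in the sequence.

[44; gold; d; diamond]

First part: +12 each step; -16, -4, 8, 20, 32 → 44.
For the metal, repeats silver → gold → platinum → copper: silver, gold, platinum, copper, silver → gold.
Letter: letters move back 2 places in the alphabet, so n, l, j, h, f → d.
For the rank, repeats gold → diamond → bronze → silver: gold, diamond, bronze, silver, gold → diamond.
Combining the parts gives [44; gold; d; diamond].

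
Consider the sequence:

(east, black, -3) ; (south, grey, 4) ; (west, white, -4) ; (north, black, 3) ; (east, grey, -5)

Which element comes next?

Direction goes east, south, west, north, east → south (repeats east → south → west → north).
Shade: repeats black → grey → white, so black, grey, white, black, grey → white.
Third slot goes -3, 4, -4, 3, -5 → 2 (alternating steps +7, −8, +7, −8, …).
So the next element is (south, white, 2).

(south, white, 2)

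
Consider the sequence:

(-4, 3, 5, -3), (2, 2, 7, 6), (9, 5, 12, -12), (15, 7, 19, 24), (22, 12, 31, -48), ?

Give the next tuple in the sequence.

(28, 19, 50, 96)

First coordinate goes -4, 2, 9, 15, 22 → 28 (alternating steps +6, +7, +6, +7, …).
Second coordinate — each term is the sum of the two before it: 3, 2, 5, 7, 12 → 19.
For the third coordinate, each term is the sum of the two before it: 5, 7, 12, 19, 31 → 50.
For the fourth coordinate, ×(-2) each step: -3, 6, -12, 24, -48 → 96.
Putting it together: (28, 19, 50, 96).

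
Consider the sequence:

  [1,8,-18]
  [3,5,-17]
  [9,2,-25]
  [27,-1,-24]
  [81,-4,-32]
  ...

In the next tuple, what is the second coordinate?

-7

First coordinate goes 1, 3, 9, 27, 81 → 243 (×3 each step).
Second coordinate: −3 each step; 8, 5, 2, -1, -4 → -7.
Third coordinate: alternating steps +1, −8, +1, −8, …; -18, -17, -25, -24, -32 → -31.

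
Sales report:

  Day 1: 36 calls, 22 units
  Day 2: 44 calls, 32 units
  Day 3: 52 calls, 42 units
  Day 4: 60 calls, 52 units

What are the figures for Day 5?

Calls: +8 each step; 36, 44, 52, 60 → 68.
Units — +10 each step: 22, 32, 42, 52 → 62.
So the next row is 68 calls, 62 units.

68 calls, 62 units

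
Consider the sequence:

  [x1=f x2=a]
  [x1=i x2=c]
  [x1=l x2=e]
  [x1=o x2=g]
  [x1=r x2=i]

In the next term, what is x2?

k

X2: letters move forward 2 places in the alphabet; a, c, e, g, i → k.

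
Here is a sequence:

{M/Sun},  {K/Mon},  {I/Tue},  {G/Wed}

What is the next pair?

For the letter, letters move back 2 places in the alphabet: M, K, I, G → E.
Day: Sun, Mon, Tue, Wed → Thu (runs through the weekdays Mon→Sun).
Putting it together: {E/Thu}.

{E/Thu}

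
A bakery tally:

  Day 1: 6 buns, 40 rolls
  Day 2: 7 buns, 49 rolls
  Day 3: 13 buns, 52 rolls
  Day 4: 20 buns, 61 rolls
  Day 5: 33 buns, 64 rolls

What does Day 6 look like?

Buns goes 6, 7, 13, 20, 33 → 53 (each term is the sum of the two before it).
Rolls: alternating steps +9, +3, +9, +3, …, so 40, 49, 52, 61, 64 → 73.
So the next record is 53 buns, 73 rolls.

53 buns, 73 rolls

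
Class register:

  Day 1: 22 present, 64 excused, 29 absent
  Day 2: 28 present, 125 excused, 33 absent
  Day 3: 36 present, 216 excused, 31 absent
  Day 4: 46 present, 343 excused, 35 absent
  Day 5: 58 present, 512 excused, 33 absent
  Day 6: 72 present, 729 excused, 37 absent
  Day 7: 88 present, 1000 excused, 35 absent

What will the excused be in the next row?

1331

For the excused, perfect cubes: 4³, 5³, 6³, …: 64, 125, 216, 343, 512, 729, 1000 → 1331.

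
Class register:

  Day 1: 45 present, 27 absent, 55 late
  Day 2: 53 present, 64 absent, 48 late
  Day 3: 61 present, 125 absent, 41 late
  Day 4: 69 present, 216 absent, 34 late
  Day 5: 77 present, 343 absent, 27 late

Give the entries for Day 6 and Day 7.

Present: 45, 53, 61, 69, 77 → 85 → 93 (+8 each step).
Absent: perfect cubes: 3³, 4³, 5³, …; 27, 64, 125, 216, 343 → 512 → 729.
For the late, −7 each step: 55, 48, 41, 34, 27 → 20 → 13.
Putting the parts together: 85 present, 512 absent, 20 late and then 93 present, 729 absent, 13 late.

85 present, 512 absent, 20 late; 93 present, 729 absent, 13 late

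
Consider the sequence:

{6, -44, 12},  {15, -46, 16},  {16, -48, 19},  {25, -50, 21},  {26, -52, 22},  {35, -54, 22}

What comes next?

First coordinate: alternating steps +9, +1, +9, +1, …; 6, 15, 16, 25, 26, 35 → 36.
For the second coordinate, −2 each step: -44, -46, -48, -50, -52, -54 → -56.
Third coordinate: 12, 16, 19, 21, 22, 22 → 21 (differences are 4, 3, 2, … (decreasing by 1 each time)).
Putting it together: {36, -56, 21}.

{36, -56, 21}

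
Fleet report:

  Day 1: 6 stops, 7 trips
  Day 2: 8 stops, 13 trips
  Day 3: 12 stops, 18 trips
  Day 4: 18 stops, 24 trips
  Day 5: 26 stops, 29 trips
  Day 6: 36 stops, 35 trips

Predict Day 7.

Stops: differences are 2, 4, 6, … (increasing by 2 each time), so 6, 8, 12, 18, 26, 36 → 48.
Trips: alternating steps +6, +5, +6, +5, …; 7, 13, 18, 24, 29, 35 → 40.
So the next line is 48 stops, 40 trips.

48 stops, 40 trips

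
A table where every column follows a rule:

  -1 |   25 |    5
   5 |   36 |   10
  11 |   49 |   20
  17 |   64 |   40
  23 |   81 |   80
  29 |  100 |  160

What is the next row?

35  121  320

First component: +6 each step, so -1, 5, 11, 17, 23, 29 → 35.
Second component goes 25, 36, 49, 64, 81, 100 → 121 (perfect squares: 5², 6², 7², …).
Third component goes 5, 10, 20, 40, 80, 160 → 320 (×2 each step).
So the next row is 35  121  320.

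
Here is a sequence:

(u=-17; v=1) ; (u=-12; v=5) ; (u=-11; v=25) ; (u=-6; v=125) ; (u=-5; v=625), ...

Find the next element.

(u=0; v=3125)

U: -17, -12, -11, -6, -5 → 0 (alternating steps +5, +1, +5, +1, …).
For the v, ×5 each step: 1, 5, 25, 125, 625 → 3125.
Putting it together: (u=0; v=3125).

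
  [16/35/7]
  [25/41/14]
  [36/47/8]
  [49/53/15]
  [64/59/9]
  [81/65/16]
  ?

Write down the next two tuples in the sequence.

[100/71/10], [121/77/17]

First slot: perfect squares: 4², 5², 6², …; 16, 25, 36, 49, 64, 81 → 100 → 121.
Second slot: +6 each step, so 35, 41, 47, 53, 59, 65 → 71 → 77.
Third slot: alternating steps +7, −6, +7, −6, …, so 7, 14, 8, 15, 9, 16 → 10 → 17.
Putting the parts together: [100/71/10] and then [121/77/17].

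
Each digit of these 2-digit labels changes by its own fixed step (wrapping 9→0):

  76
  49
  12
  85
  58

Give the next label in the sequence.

First digit: −3 each step, mod 10, so 7, 4, 1, 8, 5 → 2.
Second digit goes 6, 9, 2, 5, 8 → 1 (+3 each step, mod 10).
Combining the parts gives 21.

21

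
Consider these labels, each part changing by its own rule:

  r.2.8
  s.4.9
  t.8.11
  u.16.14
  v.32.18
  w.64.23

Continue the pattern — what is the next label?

Letter: r, s, t, u, v, w → x (letters move forward 1 place in the alphabet).
Second component goes 2, 4, 8, 16, 32, 64 → 128 (×2 each step).
Third component — differences are 1, 2, 3, … (increasing by 1 each time): 8, 9, 11, 14, 18, 23 → 29.
So the next label is x.128.29.

x.128.29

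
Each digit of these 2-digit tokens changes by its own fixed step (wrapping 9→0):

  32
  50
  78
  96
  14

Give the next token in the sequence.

For the first digit, +2 each step, mod 10: 3, 5, 7, 9, 1 → 3.
Second digit goes 2, 0, 8, 6, 4 → 2 (−2 each step, mod 10).
Combining the parts gives 32.

32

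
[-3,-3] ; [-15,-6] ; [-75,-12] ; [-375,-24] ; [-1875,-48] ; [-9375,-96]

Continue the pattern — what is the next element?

First part: ×5 each step; -3, -15, -75, -375, -1875, -9375 → -46875.
Second part: ×2 each step, so -3, -6, -12, -24, -48, -96 → -192.
Combining the parts gives [-46875,-192].

[-46875,-192]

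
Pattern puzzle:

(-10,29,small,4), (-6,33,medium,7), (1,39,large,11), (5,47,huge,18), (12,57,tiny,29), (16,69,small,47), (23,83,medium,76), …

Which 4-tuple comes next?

(27,99,large,123)

First value: -10, -6, 1, 5, 12, 16, 23 → 27 (alternating steps +4, +7, +4, +7, …).
Second value: differences are 4, 6, 8, … (increasing by 2 each time); 29, 33, 39, 47, 57, 69, 83 → 99.
Size goes small, medium, large, huge, tiny, small, medium → large (repeats small → medium → large → huge → tiny).
Fourth value: each term is the sum of the two before it; 4, 7, 11, 18, 29, 47, 76 → 123.
Putting it together: (27,99,large,123).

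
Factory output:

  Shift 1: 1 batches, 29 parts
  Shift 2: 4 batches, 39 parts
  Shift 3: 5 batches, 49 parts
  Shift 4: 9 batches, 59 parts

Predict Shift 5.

14 batches, 69 parts

Batches goes 1, 4, 5, 9 → 14 (each term is the sum of the two before it).
Parts: +10 each step, so 29, 39, 49, 59 → 69.
Putting it together: 14 batches, 69 parts.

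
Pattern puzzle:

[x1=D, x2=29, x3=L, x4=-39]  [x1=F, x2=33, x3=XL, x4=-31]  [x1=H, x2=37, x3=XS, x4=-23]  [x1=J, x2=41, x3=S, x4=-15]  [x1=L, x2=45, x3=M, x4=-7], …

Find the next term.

X1: D, F, H, J, L → N (letters move forward 2 places in the alphabet).
X2: 29, 33, 37, 41, 45 → 49 (+4 each step).
X3 goes L, XL, XS, S, M → L (runs through clothing sizes XS→XL).
X4: -39, -31, -23, -15, -7 → 1 (+8 each step).
Putting it together: [x1=N, x2=49, x3=L, x4=1].

[x1=N, x2=49, x3=L, x4=1]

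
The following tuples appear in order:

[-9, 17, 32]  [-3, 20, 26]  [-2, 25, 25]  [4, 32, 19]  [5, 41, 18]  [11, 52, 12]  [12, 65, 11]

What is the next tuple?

[18, 80, 5]

For the first component, alternating steps +6, +1, +6, +1, …: -9, -3, -2, 4, 5, 11, 12 → 18.
For the second component, differences are 3, 5, 7, … (increasing by 2 each time): 17, 20, 25, 32, 41, 52, 65 → 80.
Third component — together with the first component always sums to 23: 32, 26, 25, 19, 18, 12, 11 → 5.
So the next tuple is [18, 80, 5].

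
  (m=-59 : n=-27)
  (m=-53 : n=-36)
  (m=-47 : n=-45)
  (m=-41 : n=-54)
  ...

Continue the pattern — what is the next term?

(m=-35 : n=-63)

M: -59, -53, -47, -41 → -35 (+6 each step).
N goes -27, -36, -45, -54 → -63 (−9 each step).
So the next term is (m=-35 : n=-63).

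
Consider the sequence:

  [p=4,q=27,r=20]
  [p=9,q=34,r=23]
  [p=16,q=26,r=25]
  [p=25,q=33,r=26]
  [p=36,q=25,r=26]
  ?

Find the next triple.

P — perfect squares: 2², 3², 4², …: 4, 9, 16, 25, 36 → 49.
For the q, alternating steps +7, −8, +7, −8, …: 27, 34, 26, 33, 25 → 32.
R — differences are 3, 2, 1, … (decreasing by 1 each time): 20, 23, 25, 26, 26 → 25.
Combining the parts gives [p=49,q=32,r=25].

[p=49,q=32,r=25]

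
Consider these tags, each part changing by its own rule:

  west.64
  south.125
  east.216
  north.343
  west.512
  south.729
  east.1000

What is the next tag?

north.1331

Direction: repeats west → south → east → north; west, south, east, north, west, south, east → north.
Second component: perfect cubes: 4³, 5³, 6³, …; 64, 125, 216, 343, 512, 729, 1000 → 1331.
Combining the parts gives north.1331.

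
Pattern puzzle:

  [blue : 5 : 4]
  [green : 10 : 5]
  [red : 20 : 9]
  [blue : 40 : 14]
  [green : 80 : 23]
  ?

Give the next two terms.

[red : 160 : 37], [blue : 320 : 60]

Colour goes blue, green, red, blue, green → red → blue (repeats blue → green → red).
Second part: 5, 10, 20, 40, 80 → 160 → 320 (×2 each step).
Third part: 4, 5, 9, 14, 23 → 37 → 60 (each term is the sum of the two before it).
Putting the parts together: [red : 160 : 37] and then [blue : 320 : 60].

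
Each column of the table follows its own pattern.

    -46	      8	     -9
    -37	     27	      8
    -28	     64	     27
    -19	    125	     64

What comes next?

For the first component, +9 each step: -46, -37, -28, -19 → -10.
Second component: 8, 27, 64, 125 → 216 (perfect cubes: 2³, 3³, 4³, …).
Third component: always the previous value of the second component; -9, 8, 27, 64 → 125.
Combining the parts gives -10  216  125.

-10  216  125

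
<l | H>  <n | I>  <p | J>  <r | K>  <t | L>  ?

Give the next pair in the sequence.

For the first letter, letters move forward 2 places in the alphabet: l, n, p, r, t → v.
Second letter goes H, I, J, K, L → M (letters move forward 1 place in the alphabet).
Combining the parts gives <v | M>.

<v | M>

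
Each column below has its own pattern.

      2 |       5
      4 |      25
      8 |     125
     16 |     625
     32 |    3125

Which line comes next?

64  15625

First component: ×2 each step, so 2, 4, 8, 16, 32 → 64.
Second component: ×5 each step; 5, 25, 125, 625, 3125 → 15625.
Combining the parts gives 64  15625.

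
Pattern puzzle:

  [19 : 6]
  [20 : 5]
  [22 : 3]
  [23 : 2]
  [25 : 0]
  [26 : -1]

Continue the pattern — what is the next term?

First value goes 19, 20, 22, 23, 25, 26 → 28 (alternating steps +1, +2, +1, +2, …).
Second value: together with the first value always sums to 25; 6, 5, 3, 2, 0, -1 → -3.
So the next term is [28 : -3].

[28 : -3]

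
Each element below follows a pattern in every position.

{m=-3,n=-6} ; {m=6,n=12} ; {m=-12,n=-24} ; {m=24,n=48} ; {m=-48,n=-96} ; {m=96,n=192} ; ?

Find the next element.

{m=-192,n=-384}

M — ×(-2) each step: -3, 6, -12, 24, -48, 96 → -192.
N: always 2 × the m, so -6, 12, -24, 48, -96, 192 → -384.
Combining the parts gives {m=-192,n=-384}.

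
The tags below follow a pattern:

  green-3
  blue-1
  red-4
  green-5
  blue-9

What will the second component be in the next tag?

14

Second component goes 3, 1, 4, 5, 9 → 14 (each term is the sum of the two before it).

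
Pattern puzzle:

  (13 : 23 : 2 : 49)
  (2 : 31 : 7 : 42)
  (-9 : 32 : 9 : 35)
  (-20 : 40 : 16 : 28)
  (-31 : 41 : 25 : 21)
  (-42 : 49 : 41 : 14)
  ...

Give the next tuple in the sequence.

First entry — −11 each step: 13, 2, -9, -20, -31, -42 → -53.
Second entry — alternating steps +8, +1, +8, +1, …: 23, 31, 32, 40, 41, 49 → 50.
Third entry: 2, 7, 9, 16, 25, 41 → 66 (each term is the sum of the two before it).
Fourth entry goes 49, 42, 35, 28, 21, 14 → 7 (−7 each step).
Putting it together: (-53 : 50 : 66 : 7).

(-53 : 50 : 66 : 7)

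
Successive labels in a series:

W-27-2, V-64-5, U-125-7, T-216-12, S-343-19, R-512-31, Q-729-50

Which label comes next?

P-1000-81

Letter goes W, V, U, T, S, R, Q → P (letters move back 1 place in the alphabet).
For the second component, perfect cubes: 3³, 4³, 5³, …: 27, 64, 125, 216, 343, 512, 729 → 1000.
Third component — each term is the sum of the two before it: 2, 5, 7, 12, 19, 31, 50 → 81.
Combining the parts gives P-1000-81.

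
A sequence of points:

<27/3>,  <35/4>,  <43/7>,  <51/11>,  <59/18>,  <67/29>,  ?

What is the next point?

<75/47>

First value: +8 each step; 27, 35, 43, 51, 59, 67 → 75.
For the second value, each term is the sum of the two before it: 3, 4, 7, 11, 18, 29 → 47.
Combining the parts gives <75/47>.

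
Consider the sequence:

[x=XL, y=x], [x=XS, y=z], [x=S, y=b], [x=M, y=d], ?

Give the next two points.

X: runs through clothing sizes XS→XL; XL, XS, S, M → L → XL.
Y goes x, z, b, d → f → h (letters move forward 2 places in the alphabet, wrapping Z→A).
So the next two points are [x=L, y=f] and [x=XL, y=h].

[x=L, y=f], [x=XL, y=h]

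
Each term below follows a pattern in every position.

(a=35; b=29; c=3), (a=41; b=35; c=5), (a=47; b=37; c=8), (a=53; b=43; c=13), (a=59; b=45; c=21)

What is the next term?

(a=65; b=51; c=34)

A: +6 each step, so 35, 41, 47, 53, 59 → 65.
B goes 29, 35, 37, 43, 45 → 51 (alternating steps +6, +2, +6, +2, …).
For the c, each term is the sum of the two before it: 3, 5, 8, 13, 21 → 34.
Putting it together: (a=65; b=51; c=34).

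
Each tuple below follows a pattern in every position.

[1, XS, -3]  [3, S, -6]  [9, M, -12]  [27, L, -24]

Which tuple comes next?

For the first slot, ×3 each step: 1, 3, 9, 27 → 81.
Size: runs through clothing sizes XS→XL; XS, S, M, L → XL.
Third slot — ×2 each step: -3, -6, -12, -24 → -48.
So the next tuple is [81, XL, -48].

[81, XL, -48]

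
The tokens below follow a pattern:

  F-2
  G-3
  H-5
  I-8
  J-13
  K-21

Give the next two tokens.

Letter: letters move forward 1 place in the alphabet, so F, G, H, I, J, K → L → M.
Second component goes 2, 3, 5, 8, 13, 21 → 34 → 55 (each term is the sum of the two before it).
Putting the parts together: L-34 and then M-55.

L-34, M-55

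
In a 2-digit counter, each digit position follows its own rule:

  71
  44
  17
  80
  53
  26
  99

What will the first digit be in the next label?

6

First digit: −3 each step, mod 10, so 7, 4, 1, 8, 5, 2, 9 → 6.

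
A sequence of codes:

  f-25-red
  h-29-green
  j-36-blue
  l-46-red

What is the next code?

n-59-green

Letter: letters move forward 2 places in the alphabet; f, h, j, l → n.
Second component: differences are 4, 7, 10, … (increasing by 3 each time); 25, 29, 36, 46 → 59.
Colour: red, green, blue, red → green (repeats red → green → blue).
So the next code is n-59-green.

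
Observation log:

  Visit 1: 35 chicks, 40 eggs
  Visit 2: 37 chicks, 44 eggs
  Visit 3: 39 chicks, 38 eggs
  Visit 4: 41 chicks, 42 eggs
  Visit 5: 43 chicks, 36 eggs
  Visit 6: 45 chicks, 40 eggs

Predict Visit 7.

Chicks — +2 each step: 35, 37, 39, 41, 43, 45 → 47.
For the eggs, alternating steps +4, −6, +4, −6, …: 40, 44, 38, 42, 36, 40 → 34.
So the next line is 47 chicks, 34 eggs.

47 chicks, 34 eggs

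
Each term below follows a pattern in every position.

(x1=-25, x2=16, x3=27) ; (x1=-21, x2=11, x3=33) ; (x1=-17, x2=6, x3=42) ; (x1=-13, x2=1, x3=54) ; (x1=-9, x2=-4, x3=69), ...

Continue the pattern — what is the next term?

X1: +4 each step, so -25, -21, -17, -13, -9 → -5.
X2: 16, 11, 6, 1, -4 → -9 (−5 each step).
X3: 27, 33, 42, 54, 69 → 87 (differences are 6, 9, 12, … (increasing by 3 each time)).
So the next term is (x1=-5, x2=-9, x3=87).

(x1=-5, x2=-9, x3=87)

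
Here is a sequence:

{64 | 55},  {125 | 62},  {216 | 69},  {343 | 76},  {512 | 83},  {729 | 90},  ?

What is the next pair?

First component: perfect cubes: 4³, 5³, 6³, …, so 64, 125, 216, 343, 512, 729 → 1000.
Second component: 55, 62, 69, 76, 83, 90 → 97 (+7 each step).
Putting it together: {1000 | 97}.

{1000 | 97}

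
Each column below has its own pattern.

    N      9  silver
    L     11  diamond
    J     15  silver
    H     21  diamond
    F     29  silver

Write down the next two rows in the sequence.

D  39  diamond; B  51  silver

Letter goes N, L, J, H, F → D → B (letters move back 2 places in the alphabet).
Second component: differences are 2, 4, 6, … (increasing by 2 each time), so 9, 11, 15, 21, 29 → 39 → 51.
Rank — alternates silver ↔ diamond: silver, diamond, silver, diamond, silver → diamond → silver.
So the next two rows are D  39  diamond and B  51  silver.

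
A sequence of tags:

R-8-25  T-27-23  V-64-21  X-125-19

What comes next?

Z-216-17

Letter: letters move forward 2 places in the alphabet; R, T, V, X → Z.
Second component — perfect cubes: 2³, 3³, 4³, …: 8, 27, 64, 125 → 216.
Third component: −2 each step; 25, 23, 21, 19 → 17.
So the next tag is Z-216-17.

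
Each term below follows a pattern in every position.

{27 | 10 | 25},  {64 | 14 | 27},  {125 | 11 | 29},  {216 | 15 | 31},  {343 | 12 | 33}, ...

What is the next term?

{512 | 16 | 35}

First coordinate: perfect cubes: 3³, 4³, 5³, …, so 27, 64, 125, 216, 343 → 512.
Second coordinate: alternating steps +4, −3, +4, −3, …, so 10, 14, 11, 15, 12 → 16.
Third coordinate: 25, 27, 29, 31, 33 → 35 (+2 each step).
So the next term is {512 | 16 | 35}.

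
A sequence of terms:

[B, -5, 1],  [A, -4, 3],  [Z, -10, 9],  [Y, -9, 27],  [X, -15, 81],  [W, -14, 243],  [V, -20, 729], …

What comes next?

Letter goes B, A, Z, Y, X, W, V → U (letters move back 1 place in the alphabet, wrapping A→Z).
Second coordinate: alternating steps +1, −6, +1, −6, …; -5, -4, -10, -9, -15, -14, -20 → -19.
Third coordinate: ×3 each step, so 1, 3, 9, 27, 81, 243, 729 → 2187.
So the next term is [U, -19, 2187].

[U, -19, 2187]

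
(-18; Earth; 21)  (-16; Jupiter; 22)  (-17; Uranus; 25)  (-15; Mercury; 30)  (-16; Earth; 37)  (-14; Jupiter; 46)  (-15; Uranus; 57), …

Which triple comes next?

(-13; Mercury; 70)

First part goes -18, -16, -17, -15, -16, -14, -15 → -13 (alternating steps +2, −1, +2, −1, …).
Planet goes Earth, Jupiter, Uranus, Mercury, Earth, Jupiter, Uranus → Mercury (repeats Earth → Jupiter → Uranus → Mercury).
Third part: 21, 22, 25, 30, 37, 46, 57 → 70 (differences are 1, 3, 5, … (increasing by 2 each time)).
Combining the parts gives (-13; Mercury; 70).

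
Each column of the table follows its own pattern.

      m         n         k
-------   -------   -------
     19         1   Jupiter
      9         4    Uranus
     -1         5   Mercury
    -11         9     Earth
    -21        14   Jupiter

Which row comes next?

-31  23  Uranus

Column m: 19, 9, -1, -11, -21 → -31 (−10 each step).
Column n: each term is the sum of the two before it, so 1, 4, 5, 9, 14 → 23.
Column k: repeats Jupiter → Uranus → Mercury → Earth; Jupiter, Uranus, Mercury, Earth, Jupiter → Uranus.
Combining the parts gives -31  23  Uranus.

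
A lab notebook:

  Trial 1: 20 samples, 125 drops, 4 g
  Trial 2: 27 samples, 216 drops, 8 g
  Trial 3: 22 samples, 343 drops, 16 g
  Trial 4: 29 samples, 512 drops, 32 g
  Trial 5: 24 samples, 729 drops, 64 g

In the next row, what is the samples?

31

For the samples, alternating steps +7, −5, +7, −5, …: 20, 27, 22, 29, 24 → 31.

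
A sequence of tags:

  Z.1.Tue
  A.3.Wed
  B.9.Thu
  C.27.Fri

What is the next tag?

Letter — letters move forward 1 place in the alphabet, wrapping Z→A: Z, A, B, C → D.
Second component: 1, 3, 9, 27 → 81 (×3 each step).
For the day, runs through the weekdays Mon→Sun: Tue, Wed, Thu, Fri → Sat.
Combining the parts gives D.81.Sat.

D.81.Sat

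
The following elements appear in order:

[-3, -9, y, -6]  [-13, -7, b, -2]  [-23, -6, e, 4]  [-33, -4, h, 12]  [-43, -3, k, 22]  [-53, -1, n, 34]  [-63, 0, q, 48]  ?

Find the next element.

First component goes -3, -13, -23, -33, -43, -53, -63 → -73 (−10 each step).
Second component: -9, -7, -6, -4, -3, -1, 0 → 2 (alternating steps +2, +1, +2, +1, …).
For the letter, letters move forward 3 places in the alphabet, wrapping Z→A: y, b, e, h, k, n, q → t.
Fourth component: differences are 4, 6, 8, … (increasing by 2 each time); -6, -2, 4, 12, 22, 34, 48 → 64.
Putting it together: [-73, 2, t, 64].

[-73, 2, t, 64]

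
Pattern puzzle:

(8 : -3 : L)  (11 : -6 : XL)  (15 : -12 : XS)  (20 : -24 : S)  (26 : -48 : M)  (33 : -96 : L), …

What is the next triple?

First coordinate — differences are 3, 4, 5, … (increasing by 1 each time): 8, 11, 15, 20, 26, 33 → 41.
For the second coordinate, ×2 each step: -3, -6, -12, -24, -48, -96 → -192.
Size goes L, XL, XS, S, M, L → XL (repeats L → XL → XS → S → M).
Putting it together: (41 : -192 : XL).

(41 : -192 : XL)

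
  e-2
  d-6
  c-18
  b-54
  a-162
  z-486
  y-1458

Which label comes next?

x-4374

Letter: e, d, c, b, a, z, y → x (letters move back 1 place in the alphabet, wrapping A→Z).
Second component: 2, 6, 18, 54, 162, 486, 1458 → 4374 (×3 each step).
Putting it together: x-4374.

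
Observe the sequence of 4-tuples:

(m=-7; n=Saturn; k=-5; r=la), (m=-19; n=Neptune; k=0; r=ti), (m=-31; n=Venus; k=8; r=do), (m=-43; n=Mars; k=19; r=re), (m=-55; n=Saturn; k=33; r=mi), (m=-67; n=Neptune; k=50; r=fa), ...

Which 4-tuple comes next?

(m=-79; n=Venus; k=70; r=sol)

M — −12 each step: -7, -19, -31, -43, -55, -67 → -79.
N: Saturn, Neptune, Venus, Mars, Saturn, Neptune → Venus (repeats Saturn → Neptune → Venus → Mars).
K: -5, 0, 8, 19, 33, 50 → 70 (differences are 5, 8, 11, … (increasing by 3 each time)).
For the r, runs through the solfège scale do→ti: la, ti, do, re, mi, fa → sol.
Putting it together: (m=-79; n=Venus; k=70; r=sol).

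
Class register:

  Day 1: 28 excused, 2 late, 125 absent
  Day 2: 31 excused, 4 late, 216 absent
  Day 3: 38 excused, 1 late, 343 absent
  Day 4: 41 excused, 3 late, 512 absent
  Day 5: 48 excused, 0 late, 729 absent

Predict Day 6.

51 excused, 2 late, 1000 absent

Excused: 28, 31, 38, 41, 48 → 51 (alternating steps +3, +7, +3, +7, …).
Late goes 2, 4, 1, 3, 0 → 2 (alternating steps +2, −3, +2, −3, …).
Absent: perfect cubes: 5³, 6³, 7³, …; 125, 216, 343, 512, 729 → 1000.
Combining the parts gives 51 excused, 2 late, 1000 absent.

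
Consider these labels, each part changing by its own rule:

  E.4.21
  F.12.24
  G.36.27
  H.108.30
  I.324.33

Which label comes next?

Letter goes E, F, G, H, I → J (letters move forward 1 place in the alphabet).
Second component goes 4, 12, 36, 108, 324 → 972 (×3 each step).
Third component: +3 each step; 21, 24, 27, 30, 33 → 36.
Combining the parts gives J.972.36.

J.972.36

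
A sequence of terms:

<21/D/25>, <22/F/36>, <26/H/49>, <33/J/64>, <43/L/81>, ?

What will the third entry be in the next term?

100

First entry: differences are 1, 4, 7, … (increasing by 3 each time); 21, 22, 26, 33, 43 → 56.
Letter goes D, F, H, J, L → N (letters move forward 2 places in the alphabet).
For the third entry, perfect squares: 5², 6², 7², …: 25, 36, 49, 64, 81 → 100.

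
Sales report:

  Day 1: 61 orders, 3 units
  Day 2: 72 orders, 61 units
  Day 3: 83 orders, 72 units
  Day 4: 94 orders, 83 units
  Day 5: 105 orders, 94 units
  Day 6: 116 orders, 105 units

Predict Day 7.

127 orders, 116 units

Orders goes 61, 72, 83, 94, 105, 116 → 127 (+11 each step).
Units — always the previous value of the orders: 3, 61, 72, 83, 94, 105 → 116.
So the next record is 127 orders, 116 units.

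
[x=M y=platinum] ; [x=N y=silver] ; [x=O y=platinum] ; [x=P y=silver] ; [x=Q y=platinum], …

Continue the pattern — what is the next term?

For the x, letters move forward 1 place in the alphabet: M, N, O, P, Q → R.
Y — alternates platinum ↔ silver: platinum, silver, platinum, silver, platinum → silver.
Combining the parts gives [x=R y=silver].

[x=R y=silver]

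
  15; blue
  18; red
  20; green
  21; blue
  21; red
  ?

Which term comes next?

First value — differences are 3, 2, 1, … (decreasing by 1 each time): 15, 18, 20, 21, 21 → 20.
Colour — repeats blue → red → green: blue, red, green, blue, red → green.
Combining the parts gives 20; green.

20; green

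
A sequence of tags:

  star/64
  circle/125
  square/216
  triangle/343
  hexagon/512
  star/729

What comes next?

circle/1000

Shape goes star, circle, square, triangle, hexagon, star → circle (repeats star → circle → square → triangle → hexagon).
Second component: perfect cubes: 4³, 5³, 6³, …; 64, 125, 216, 343, 512, 729 → 1000.
Combining the parts gives circle/1000.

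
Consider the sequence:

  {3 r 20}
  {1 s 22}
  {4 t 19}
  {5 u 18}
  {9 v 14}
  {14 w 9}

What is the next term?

First slot: each term is the sum of the two before it, so 3, 1, 4, 5, 9, 14 → 23.
Letter — letters move forward 1 place in the alphabet: r, s, t, u, v, w → x.
Third slot: together with the first slot always sums to 23; 20, 22, 19, 18, 14, 9 → 0.
Putting it together: {23 x 0}.

{23 x 0}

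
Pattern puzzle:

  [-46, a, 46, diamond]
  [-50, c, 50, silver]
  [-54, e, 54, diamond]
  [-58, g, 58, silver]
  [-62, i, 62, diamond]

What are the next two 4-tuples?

For the first coordinate, −4 each step: -46, -50, -54, -58, -62 → -66 → -70.
Letter: letters move forward 2 places in the alphabet; a, c, e, g, i → k → m.
Third coordinate: always the negative of the first coordinate; 46, 50, 54, 58, 62 → 66 → 70.
Rank: alternates diamond ↔ silver; diamond, silver, diamond, silver, diamond → silver → diamond.
So the next two 4-tuples are [-66, k, 66, silver] and [-70, m, 70, diamond].

[-66, k, 66, silver], [-70, m, 70, diamond]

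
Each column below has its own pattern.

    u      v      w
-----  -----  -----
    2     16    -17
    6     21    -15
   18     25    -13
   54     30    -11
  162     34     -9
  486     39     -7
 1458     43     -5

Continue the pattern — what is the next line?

4374  48  -3

Column u: ×3 each step; 2, 6, 18, 54, 162, 486, 1458 → 4374.
Column v: 16, 21, 25, 30, 34, 39, 43 → 48 (alternating steps +5, +4, +5, +4, …).
Column w: +2 each step, so -17, -15, -13, -11, -9, -7, -5 → -3.
Combining the parts gives 4374  48  -3.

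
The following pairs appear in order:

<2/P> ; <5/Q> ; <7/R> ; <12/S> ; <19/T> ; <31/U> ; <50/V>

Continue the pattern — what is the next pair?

First part: 2, 5, 7, 12, 19, 31, 50 → 81 (each term is the sum of the two before it).
Letter: P, Q, R, S, T, U, V → W (letters move forward 1 place in the alphabet).
Putting it together: <81/W>.

<81/W>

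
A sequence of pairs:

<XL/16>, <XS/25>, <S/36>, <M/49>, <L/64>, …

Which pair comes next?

For the size, runs through clothing sizes XS→XL: XL, XS, S, M, L → XL.
Second component: 16, 25, 36, 49, 64 → 81 (perfect squares: 4², 5², 6², …).
Combining the parts gives <XL/81>.

<XL/81>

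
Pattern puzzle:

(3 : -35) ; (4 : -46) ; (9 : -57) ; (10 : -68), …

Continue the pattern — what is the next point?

(15 : -79)

First entry goes 3, 4, 9, 10 → 15 (alternating steps +1, +5, +1, +5, …).
Second entry — −11 each step: -35, -46, -57, -68 → -79.
So the next point is (15 : -79).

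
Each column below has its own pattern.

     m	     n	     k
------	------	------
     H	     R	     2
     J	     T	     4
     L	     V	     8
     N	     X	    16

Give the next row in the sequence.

Column m: H, J, L, N → P (letters move forward 2 places in the alphabet).
Column n: R, T, V, X → Z (letters move forward 2 places in the alphabet).
Column k: ×2 each step, so 2, 4, 8, 16 → 32.
Putting it together: P  Z  32.

P  Z  32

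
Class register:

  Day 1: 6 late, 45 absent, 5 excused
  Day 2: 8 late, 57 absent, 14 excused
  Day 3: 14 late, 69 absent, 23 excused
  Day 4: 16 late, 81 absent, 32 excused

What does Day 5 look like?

Late: alternating steps +2, +6, +2, +6, …, so 6, 8, 14, 16 → 22.
Absent goes 45, 57, 69, 81 → 93 (+12 each step).
Excused: 5, 14, 23, 32 → 41 (+9 each step).
Putting it together: 22 late, 93 absent, 41 excused.

22 late, 93 absent, 41 excused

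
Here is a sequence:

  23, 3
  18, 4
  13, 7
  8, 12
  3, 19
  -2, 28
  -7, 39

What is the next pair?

-12, 52

First coordinate: −5 each step; 23, 18, 13, 8, 3, -2, -7 → -12.
For the second coordinate, differences are 1, 3, 5, … (increasing by 2 each time): 3, 4, 7, 12, 19, 28, 39 → 52.
So the next pair is -12, 52.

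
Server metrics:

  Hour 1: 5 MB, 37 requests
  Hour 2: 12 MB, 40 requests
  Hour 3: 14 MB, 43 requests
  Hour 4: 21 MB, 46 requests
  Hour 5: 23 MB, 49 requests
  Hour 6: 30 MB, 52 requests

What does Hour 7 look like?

32 MB, 55 requests

For the MB, alternating steps +7, +2, +7, +2, …: 5, 12, 14, 21, 23, 30 → 32.
Requests: +3 each step; 37, 40, 43, 46, 49, 52 → 55.
So the next line is 32 MB, 55 requests.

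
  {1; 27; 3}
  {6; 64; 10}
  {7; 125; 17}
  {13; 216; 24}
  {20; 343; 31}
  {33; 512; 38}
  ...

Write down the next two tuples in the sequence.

{53; 729; 45}, {86; 1000; 52}

First coordinate: each term is the sum of the two before it, so 1, 6, 7, 13, 20, 33 → 53 → 86.
Second coordinate — perfect cubes: 3³, 4³, 5³, …: 27, 64, 125, 216, 343, 512 → 729 → 1000.
Third coordinate: 3, 10, 17, 24, 31, 38 → 45 → 52 (+7 each step).
Putting the parts together: {53; 729; 45} and then {86; 1000; 52}.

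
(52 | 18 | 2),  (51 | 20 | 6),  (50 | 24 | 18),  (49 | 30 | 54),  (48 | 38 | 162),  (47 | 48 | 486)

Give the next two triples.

(46 | 60 | 1458), (45 | 74 | 4374)

First part: −1 each step, so 52, 51, 50, 49, 48, 47 → 46 → 45.
Second part goes 18, 20, 24, 30, 38, 48 → 60 → 74 (differences are 2, 4, 6, … (increasing by 2 each time)).
Third part: 2, 6, 18, 54, 162, 486 → 1458 → 4374 (×3 each step).
So the next two triples are (46 | 60 | 1458) and (45 | 74 | 4374).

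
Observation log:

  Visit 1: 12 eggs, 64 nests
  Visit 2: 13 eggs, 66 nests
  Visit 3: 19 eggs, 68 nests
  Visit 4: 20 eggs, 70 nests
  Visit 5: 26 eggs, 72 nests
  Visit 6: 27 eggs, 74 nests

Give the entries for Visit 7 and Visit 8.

33 eggs, 76 nests; 34 eggs, 78 nests

Eggs: alternating steps +1, +6, +1, +6, …, so 12, 13, 19, 20, 26, 27 → 33 → 34.
Nests: +2 each step, so 64, 66, 68, 70, 72, 74 → 76 → 78.
So the next two records are 33 eggs, 76 nests and 34 eggs, 78 nests.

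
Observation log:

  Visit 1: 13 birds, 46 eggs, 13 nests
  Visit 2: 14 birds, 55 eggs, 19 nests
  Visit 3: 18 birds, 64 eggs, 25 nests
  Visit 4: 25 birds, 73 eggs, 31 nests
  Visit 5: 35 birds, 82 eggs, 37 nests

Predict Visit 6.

48 birds, 91 eggs, 43 nests

Birds: differences are 1, 4, 7, … (increasing by 3 each time), so 13, 14, 18, 25, 35 → 48.
Eggs: 46, 55, 64, 73, 82 → 91 (+9 each step).
For the nests, +6 each step: 13, 19, 25, 31, 37 → 43.
Putting it together: 48 birds, 91 eggs, 43 nests.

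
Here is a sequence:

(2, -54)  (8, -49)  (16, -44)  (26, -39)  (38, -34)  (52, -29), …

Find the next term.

First entry — differences are 6, 8, 10, … (increasing by 2 each time): 2, 8, 16, 26, 38, 52 → 68.
For the second entry, +5 each step: -54, -49, -44, -39, -34, -29 → -24.
Combining the parts gives (68, -24).

(68, -24)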